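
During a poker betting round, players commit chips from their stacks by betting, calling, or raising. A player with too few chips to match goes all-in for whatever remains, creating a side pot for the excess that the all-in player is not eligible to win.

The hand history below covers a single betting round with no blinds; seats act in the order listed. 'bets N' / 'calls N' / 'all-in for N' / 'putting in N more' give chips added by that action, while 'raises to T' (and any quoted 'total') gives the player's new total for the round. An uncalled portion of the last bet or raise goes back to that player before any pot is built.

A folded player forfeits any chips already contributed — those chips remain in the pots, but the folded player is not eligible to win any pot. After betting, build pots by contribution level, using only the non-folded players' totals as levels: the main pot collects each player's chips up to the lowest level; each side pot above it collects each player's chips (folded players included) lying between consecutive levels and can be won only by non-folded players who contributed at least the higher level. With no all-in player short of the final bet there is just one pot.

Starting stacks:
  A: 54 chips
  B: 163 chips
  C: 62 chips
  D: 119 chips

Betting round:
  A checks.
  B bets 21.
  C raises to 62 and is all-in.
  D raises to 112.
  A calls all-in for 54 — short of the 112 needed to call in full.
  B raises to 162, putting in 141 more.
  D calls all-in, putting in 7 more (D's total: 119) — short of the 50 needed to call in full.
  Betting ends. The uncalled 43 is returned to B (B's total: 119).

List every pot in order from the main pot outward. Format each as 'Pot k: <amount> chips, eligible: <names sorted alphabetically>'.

Pot 1: 216 chips, eligible: A, B, C, D
Pot 2: 24 chips, eligible: B, C, D
Pot 3: 114 chips, eligible: B, D

Derivation:
Contributions (after 43 returned to B): A=54, B=119, C=62, D=119
Pot levels (distinct totals of non-folded players): 54, 62, 119
Layer 1-54: 54 each from A, B, C, D = 54*4 = 216 chips; eligible A, B, C, D
Layer 55-62: 8 each from B, C, D = 8*3 = 24 chips; eligible B, C, D
Layer 63-119: 57 each from B, D = 57*2 = 114 chips; eligible B, D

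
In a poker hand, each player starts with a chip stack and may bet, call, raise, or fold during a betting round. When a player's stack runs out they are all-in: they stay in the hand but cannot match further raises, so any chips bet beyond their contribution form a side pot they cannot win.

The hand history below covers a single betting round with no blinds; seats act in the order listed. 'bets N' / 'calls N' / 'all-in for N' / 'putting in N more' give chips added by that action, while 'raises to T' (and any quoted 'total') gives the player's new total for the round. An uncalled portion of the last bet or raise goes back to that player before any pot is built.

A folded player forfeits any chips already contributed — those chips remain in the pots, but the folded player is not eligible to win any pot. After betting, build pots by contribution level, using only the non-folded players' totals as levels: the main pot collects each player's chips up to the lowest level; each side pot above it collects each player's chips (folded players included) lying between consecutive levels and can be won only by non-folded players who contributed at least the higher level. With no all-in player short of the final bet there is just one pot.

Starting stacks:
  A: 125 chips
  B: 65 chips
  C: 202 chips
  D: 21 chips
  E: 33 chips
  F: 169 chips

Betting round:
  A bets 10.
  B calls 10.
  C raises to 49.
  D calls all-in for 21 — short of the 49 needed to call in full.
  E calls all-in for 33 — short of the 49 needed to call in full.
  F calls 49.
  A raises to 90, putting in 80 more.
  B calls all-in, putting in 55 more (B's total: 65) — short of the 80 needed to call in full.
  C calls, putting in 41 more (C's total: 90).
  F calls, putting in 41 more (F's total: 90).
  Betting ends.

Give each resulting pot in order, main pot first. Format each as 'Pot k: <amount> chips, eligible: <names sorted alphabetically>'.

Pot 1: 126 chips, eligible: A, B, C, D, E, F
Pot 2: 60 chips, eligible: A, B, C, E, F
Pot 3: 128 chips, eligible: A, B, C, F
Pot 4: 75 chips, eligible: A, C, F

Derivation:
Contributions: A=90, B=65, C=90, D=21, E=33, F=90
Pot levels (distinct totals of non-folded players): 21, 33, 65, 90
Layer 1-21: 21 each from A, B, C, D, E, F = 21*6 = 126 chips; eligible A, B, C, D, E, F
Layer 22-33: 12 each from A, B, C, E, F = 12*5 = 60 chips; eligible A, B, C, E, F
Layer 34-65: 32 each from A, B, C, F = 32*4 = 128 chips; eligible A, B, C, F
Layer 66-90: 25 each from A, C, F = 25*3 = 75 chips; eligible A, C, F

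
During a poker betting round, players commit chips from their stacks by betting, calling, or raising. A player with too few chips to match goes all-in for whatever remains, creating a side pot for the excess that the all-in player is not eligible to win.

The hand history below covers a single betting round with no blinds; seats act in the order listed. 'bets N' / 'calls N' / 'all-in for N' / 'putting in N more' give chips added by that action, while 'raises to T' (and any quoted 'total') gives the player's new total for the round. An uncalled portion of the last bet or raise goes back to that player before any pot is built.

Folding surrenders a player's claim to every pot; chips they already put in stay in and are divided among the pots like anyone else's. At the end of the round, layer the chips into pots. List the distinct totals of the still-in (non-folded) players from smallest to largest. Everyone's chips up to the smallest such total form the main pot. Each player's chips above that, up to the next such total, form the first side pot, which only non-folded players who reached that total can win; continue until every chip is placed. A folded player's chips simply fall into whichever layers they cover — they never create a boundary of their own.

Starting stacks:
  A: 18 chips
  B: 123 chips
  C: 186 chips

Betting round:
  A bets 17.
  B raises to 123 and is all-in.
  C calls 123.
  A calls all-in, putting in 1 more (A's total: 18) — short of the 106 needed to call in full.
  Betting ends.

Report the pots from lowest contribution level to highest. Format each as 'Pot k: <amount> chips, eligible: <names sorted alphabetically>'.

Contributions: A=18, B=123, C=123
Pot levels (distinct totals of non-folded players): 18, 123
Layer 1-18: 18 each from A, B, C = 18*3 = 54 chips; eligible A, B, C
Layer 19-123: 105 each from B, C = 105*2 = 210 chips; eligible B, C

Pot 1: 54 chips, eligible: A, B, C
Pot 2: 210 chips, eligible: B, C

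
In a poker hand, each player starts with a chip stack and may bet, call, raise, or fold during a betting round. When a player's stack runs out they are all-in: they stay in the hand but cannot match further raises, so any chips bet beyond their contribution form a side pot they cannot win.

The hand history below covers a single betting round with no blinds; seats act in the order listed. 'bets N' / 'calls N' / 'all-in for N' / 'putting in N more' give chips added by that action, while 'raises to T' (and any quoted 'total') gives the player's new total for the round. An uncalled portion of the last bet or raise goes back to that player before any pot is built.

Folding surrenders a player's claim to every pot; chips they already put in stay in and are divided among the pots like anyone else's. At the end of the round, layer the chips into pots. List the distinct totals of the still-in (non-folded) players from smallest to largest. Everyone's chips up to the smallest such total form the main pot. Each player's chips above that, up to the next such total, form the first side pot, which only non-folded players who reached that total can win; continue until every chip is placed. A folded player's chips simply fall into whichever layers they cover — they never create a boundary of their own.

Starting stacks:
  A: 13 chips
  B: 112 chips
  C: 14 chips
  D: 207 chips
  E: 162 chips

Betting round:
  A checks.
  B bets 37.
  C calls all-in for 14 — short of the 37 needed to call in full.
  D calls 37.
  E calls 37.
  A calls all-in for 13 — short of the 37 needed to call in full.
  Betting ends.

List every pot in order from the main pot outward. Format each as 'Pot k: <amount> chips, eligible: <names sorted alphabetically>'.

Pot 1: 65 chips, eligible: A, B, C, D, E
Pot 2: 4 chips, eligible: B, C, D, E
Pot 3: 69 chips, eligible: B, D, E

Derivation:
Contributions: A=13, B=37, C=14, D=37, E=37
Pot levels (distinct totals of non-folded players): 13, 14, 37
Layer 1-13: 13 each from A, B, C, D, E = 13*5 = 65 chips; eligible A, B, C, D, E
Layer 14-14: 1 each from B, C, D, E = 1*4 = 4 chips; eligible B, C, D, E
Layer 15-37: 23 each from B, D, E = 23*3 = 69 chips; eligible B, D, E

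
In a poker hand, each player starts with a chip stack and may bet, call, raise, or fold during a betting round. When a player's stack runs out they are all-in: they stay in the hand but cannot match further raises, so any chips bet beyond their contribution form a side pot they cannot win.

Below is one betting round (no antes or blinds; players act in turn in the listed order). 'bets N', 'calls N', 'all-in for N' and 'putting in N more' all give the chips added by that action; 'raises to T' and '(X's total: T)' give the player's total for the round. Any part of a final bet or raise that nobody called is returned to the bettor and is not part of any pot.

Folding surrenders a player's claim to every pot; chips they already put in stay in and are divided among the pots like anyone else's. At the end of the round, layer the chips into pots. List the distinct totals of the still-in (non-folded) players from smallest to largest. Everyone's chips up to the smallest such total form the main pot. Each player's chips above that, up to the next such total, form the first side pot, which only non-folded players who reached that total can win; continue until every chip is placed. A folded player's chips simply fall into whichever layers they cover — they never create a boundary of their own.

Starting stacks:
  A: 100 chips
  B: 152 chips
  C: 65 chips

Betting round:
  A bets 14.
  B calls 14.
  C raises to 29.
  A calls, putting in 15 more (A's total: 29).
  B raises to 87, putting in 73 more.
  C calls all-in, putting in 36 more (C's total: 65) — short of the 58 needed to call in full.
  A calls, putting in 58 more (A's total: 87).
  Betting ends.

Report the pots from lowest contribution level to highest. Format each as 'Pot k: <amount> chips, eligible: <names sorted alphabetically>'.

Pot 1: 195 chips, eligible: A, B, C
Pot 2: 44 chips, eligible: A, B

Derivation:
Contributions: A=87, B=87, C=65
Pot levels (distinct totals of non-folded players): 65, 87
Layer 1-65: 65 each from A, B, C = 65*3 = 195 chips; eligible A, B, C
Layer 66-87: 22 each from A, B = 22*2 = 44 chips; eligible A, B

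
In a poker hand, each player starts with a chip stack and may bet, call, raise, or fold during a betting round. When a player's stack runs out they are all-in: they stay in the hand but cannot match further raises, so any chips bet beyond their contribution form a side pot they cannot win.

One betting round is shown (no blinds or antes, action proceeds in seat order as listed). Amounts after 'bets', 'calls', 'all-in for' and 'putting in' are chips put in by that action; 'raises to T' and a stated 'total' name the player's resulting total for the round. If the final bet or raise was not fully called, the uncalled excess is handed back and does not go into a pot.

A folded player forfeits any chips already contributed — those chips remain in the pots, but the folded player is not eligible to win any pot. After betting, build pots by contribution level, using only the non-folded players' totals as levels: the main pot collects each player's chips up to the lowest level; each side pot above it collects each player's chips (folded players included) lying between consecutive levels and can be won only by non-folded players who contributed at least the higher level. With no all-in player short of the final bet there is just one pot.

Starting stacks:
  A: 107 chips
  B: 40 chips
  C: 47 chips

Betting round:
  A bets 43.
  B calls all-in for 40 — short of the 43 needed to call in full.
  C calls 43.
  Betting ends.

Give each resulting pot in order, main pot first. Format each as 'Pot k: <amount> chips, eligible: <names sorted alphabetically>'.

Pot 1: 120 chips, eligible: A, B, C
Pot 2: 6 chips, eligible: A, C

Derivation:
Contributions: A=43, B=40, C=43
Pot levels (distinct totals of non-folded players): 40, 43
Layer 1-40: 40 each from A, B, C = 40*3 = 120 chips; eligible A, B, C
Layer 41-43: 3 each from A, C = 3*2 = 6 chips; eligible A, C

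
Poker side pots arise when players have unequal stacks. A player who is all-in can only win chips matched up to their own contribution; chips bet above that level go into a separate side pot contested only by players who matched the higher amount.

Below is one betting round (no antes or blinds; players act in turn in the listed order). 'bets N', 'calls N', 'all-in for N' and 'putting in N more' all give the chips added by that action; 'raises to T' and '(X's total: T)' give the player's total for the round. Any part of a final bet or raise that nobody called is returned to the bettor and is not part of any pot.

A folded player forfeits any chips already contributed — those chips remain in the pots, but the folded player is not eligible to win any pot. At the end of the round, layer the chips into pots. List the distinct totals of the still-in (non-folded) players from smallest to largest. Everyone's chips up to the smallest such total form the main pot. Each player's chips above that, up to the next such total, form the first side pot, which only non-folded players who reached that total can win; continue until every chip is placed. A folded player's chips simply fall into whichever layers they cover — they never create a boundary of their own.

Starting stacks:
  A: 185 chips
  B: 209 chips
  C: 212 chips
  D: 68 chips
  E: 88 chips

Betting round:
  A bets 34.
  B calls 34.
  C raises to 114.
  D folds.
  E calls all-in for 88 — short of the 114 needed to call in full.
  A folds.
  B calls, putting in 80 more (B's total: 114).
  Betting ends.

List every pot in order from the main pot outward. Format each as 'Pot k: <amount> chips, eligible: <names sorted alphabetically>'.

Pot 1: 298 chips, eligible: B, C, E
Pot 2: 52 chips, eligible: B, C

Derivation:
Contributions: A=34, B=114, C=114, E=88
Folded: A, D
Pot levels (distinct totals of non-folded players): 88, 114
Layer 1-88: A 34 + B 88 + C 88 + E 88 = 298 chips; eligible B, C, E
Layer 89-114: 26 each from B, C = 26*2 = 52 chips; eligible B, C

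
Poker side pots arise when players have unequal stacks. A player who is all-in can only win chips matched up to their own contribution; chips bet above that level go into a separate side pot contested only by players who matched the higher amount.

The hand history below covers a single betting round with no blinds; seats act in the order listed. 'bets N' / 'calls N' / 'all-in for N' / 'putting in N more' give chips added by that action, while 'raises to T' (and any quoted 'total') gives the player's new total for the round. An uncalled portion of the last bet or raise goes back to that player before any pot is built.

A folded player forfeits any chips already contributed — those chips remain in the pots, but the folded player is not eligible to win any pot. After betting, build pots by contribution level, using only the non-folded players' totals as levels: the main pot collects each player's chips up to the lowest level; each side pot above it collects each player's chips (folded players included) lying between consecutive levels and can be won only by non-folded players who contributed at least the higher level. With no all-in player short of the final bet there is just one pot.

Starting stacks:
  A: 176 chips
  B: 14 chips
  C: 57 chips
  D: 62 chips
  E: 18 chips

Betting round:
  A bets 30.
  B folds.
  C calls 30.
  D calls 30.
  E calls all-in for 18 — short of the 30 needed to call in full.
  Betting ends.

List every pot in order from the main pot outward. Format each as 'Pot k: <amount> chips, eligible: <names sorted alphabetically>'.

Contributions: A=30, C=30, D=30, E=18
Folded: B
Pot levels (distinct totals of non-folded players): 18, 30
Layer 1-18: 18 each from A, C, D, E = 18*4 = 72 chips; eligible A, C, D, E
Layer 19-30: 12 each from A, C, D = 12*3 = 36 chips; eligible A, C, D

Pot 1: 72 chips, eligible: A, C, D, E
Pot 2: 36 chips, eligible: A, C, D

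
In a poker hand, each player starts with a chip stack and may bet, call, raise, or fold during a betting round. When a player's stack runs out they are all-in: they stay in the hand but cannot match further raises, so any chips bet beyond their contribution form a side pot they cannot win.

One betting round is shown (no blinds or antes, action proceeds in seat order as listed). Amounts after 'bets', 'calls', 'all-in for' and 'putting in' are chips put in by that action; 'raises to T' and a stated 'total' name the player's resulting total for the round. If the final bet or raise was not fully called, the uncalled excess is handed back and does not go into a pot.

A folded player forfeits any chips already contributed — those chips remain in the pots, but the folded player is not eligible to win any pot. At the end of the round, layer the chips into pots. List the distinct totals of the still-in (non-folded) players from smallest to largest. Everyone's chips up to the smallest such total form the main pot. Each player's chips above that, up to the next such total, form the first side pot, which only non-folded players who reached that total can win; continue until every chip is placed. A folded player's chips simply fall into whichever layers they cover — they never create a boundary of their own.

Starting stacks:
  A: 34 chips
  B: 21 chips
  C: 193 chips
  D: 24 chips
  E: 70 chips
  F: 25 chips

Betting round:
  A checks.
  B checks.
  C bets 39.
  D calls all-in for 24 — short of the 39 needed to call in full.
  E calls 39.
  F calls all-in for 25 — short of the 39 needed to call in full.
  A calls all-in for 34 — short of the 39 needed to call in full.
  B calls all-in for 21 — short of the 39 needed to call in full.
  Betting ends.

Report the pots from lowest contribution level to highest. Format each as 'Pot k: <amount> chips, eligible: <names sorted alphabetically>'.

Contributions: A=34, B=21, C=39, D=24, E=39, F=25
Pot levels (distinct totals of non-folded players): 21, 24, 25, 34, 39
Layer 1-21: 21 each from A, B, C, D, E, F = 21*6 = 126 chips; eligible A, B, C, D, E, F
Layer 22-24: 3 each from A, C, D, E, F = 3*5 = 15 chips; eligible A, C, D, E, F
Layer 25-25: 1 each from A, C, E, F = 1*4 = 4 chips; eligible A, C, E, F
Layer 26-34: 9 each from A, C, E = 9*3 = 27 chips; eligible A, C, E
Layer 35-39: 5 each from C, E = 5*2 = 10 chips; eligible C, E

Pot 1: 126 chips, eligible: A, B, C, D, E, F
Pot 2: 15 chips, eligible: A, C, D, E, F
Pot 3: 4 chips, eligible: A, C, E, F
Pot 4: 27 chips, eligible: A, C, E
Pot 5: 10 chips, eligible: C, E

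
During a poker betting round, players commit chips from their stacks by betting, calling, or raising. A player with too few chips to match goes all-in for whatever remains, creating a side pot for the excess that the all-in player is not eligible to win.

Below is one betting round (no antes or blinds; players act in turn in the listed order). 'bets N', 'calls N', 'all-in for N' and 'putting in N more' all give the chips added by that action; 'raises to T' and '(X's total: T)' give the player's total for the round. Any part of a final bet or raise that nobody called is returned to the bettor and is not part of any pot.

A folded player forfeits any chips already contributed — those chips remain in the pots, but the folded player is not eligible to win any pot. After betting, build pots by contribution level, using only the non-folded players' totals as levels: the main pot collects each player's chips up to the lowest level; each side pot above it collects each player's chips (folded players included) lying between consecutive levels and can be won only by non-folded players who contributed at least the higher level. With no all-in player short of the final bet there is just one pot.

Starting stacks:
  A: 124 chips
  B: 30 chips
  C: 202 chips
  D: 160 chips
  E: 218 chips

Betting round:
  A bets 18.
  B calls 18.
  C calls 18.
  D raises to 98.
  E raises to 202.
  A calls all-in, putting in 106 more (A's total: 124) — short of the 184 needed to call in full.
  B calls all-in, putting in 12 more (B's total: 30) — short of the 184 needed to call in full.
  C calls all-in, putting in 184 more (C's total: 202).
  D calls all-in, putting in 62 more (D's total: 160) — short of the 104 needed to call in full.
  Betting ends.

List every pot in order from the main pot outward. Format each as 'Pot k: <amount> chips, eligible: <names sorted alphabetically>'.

Pot 1: 150 chips, eligible: A, B, C, D, E
Pot 2: 376 chips, eligible: A, C, D, E
Pot 3: 108 chips, eligible: C, D, E
Pot 4: 84 chips, eligible: C, E

Derivation:
Contributions: A=124, B=30, C=202, D=160, E=202
Pot levels (distinct totals of non-folded players): 30, 124, 160, 202
Layer 1-30: 30 each from A, B, C, D, E = 30*5 = 150 chips; eligible A, B, C, D, E
Layer 31-124: 94 each from A, C, D, E = 94*4 = 376 chips; eligible A, C, D, E
Layer 125-160: 36 each from C, D, E = 36*3 = 108 chips; eligible C, D, E
Layer 161-202: 42 each from C, E = 42*2 = 84 chips; eligible C, E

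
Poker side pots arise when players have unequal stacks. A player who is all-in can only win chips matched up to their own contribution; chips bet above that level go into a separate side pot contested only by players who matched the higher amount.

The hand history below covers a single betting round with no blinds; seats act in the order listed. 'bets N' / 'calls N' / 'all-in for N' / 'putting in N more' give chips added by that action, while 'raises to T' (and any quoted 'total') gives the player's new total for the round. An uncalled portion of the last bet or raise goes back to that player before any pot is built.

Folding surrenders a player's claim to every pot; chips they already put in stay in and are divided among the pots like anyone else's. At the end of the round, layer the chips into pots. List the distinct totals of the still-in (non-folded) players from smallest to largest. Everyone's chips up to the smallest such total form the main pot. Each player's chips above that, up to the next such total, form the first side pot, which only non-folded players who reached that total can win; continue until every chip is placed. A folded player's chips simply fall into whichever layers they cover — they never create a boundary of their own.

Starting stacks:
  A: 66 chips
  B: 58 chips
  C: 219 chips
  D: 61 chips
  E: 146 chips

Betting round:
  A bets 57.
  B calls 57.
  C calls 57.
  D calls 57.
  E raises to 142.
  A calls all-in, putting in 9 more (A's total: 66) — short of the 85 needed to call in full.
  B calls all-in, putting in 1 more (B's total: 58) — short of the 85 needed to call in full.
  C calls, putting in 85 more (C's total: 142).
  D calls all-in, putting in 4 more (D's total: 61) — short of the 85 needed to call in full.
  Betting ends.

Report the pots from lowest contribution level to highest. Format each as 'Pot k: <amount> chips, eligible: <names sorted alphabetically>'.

Contributions: A=66, B=58, C=142, D=61, E=142
Pot levels (distinct totals of non-folded players): 58, 61, 66, 142
Layer 1-58: 58 each from A, B, C, D, E = 58*5 = 290 chips; eligible A, B, C, D, E
Layer 59-61: 3 each from A, C, D, E = 3*4 = 12 chips; eligible A, C, D, E
Layer 62-66: 5 each from A, C, E = 5*3 = 15 chips; eligible A, C, E
Layer 67-142: 76 each from C, E = 76*2 = 152 chips; eligible C, E

Pot 1: 290 chips, eligible: A, B, C, D, E
Pot 2: 12 chips, eligible: A, C, D, E
Pot 3: 15 chips, eligible: A, C, E
Pot 4: 152 chips, eligible: C, E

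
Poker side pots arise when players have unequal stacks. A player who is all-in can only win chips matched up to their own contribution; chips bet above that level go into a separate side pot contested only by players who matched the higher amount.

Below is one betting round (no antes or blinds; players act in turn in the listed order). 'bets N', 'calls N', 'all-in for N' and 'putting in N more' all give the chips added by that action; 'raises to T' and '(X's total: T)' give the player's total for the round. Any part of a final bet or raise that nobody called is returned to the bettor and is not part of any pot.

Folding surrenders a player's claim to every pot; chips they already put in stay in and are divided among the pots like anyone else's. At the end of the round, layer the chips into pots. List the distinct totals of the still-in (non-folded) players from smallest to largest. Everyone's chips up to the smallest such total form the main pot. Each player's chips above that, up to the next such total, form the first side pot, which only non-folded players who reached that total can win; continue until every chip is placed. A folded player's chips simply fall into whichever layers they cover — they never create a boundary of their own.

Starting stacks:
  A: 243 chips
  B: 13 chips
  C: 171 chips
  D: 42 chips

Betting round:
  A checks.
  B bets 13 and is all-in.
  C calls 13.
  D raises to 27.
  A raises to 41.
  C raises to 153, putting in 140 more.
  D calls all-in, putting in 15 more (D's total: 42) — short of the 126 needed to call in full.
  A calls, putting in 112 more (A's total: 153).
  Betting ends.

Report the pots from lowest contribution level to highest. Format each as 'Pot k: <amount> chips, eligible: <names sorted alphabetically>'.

Contributions: A=153, B=13, C=153, D=42
Pot levels (distinct totals of non-folded players): 13, 42, 153
Layer 1-13: 13 each from A, B, C, D = 13*4 = 52 chips; eligible A, B, C, D
Layer 14-42: 29 each from A, C, D = 29*3 = 87 chips; eligible A, C, D
Layer 43-153: 111 each from A, C = 111*2 = 222 chips; eligible A, C

Pot 1: 52 chips, eligible: A, B, C, D
Pot 2: 87 chips, eligible: A, C, D
Pot 3: 222 chips, eligible: A, C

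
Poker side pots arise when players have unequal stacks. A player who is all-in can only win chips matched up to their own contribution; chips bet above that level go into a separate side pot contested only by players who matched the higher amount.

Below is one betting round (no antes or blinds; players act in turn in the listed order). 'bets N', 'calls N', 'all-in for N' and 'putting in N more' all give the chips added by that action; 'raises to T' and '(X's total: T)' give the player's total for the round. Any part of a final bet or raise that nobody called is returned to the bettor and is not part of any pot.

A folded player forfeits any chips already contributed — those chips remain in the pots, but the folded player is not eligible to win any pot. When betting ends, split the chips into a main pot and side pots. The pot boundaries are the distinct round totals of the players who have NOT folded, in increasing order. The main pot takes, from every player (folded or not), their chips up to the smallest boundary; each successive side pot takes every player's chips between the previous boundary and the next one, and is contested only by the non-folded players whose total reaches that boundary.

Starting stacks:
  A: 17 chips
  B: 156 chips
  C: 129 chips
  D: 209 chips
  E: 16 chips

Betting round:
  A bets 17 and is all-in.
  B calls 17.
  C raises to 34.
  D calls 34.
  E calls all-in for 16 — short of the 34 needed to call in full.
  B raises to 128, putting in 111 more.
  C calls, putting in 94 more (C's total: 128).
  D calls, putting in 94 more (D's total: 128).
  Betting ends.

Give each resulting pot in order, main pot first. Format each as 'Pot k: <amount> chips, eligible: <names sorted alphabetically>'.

Contributions: A=17, B=128, C=128, D=128, E=16
Pot levels (distinct totals of non-folded players): 16, 17, 128
Layer 1-16: 16 each from A, B, C, D, E = 16*5 = 80 chips; eligible A, B, C, D, E
Layer 17-17: 1 each from A, B, C, D = 1*4 = 4 chips; eligible A, B, C, D
Layer 18-128: 111 each from B, C, D = 111*3 = 333 chips; eligible B, C, D

Pot 1: 80 chips, eligible: A, B, C, D, E
Pot 2: 4 chips, eligible: A, B, C, D
Pot 3: 333 chips, eligible: B, C, D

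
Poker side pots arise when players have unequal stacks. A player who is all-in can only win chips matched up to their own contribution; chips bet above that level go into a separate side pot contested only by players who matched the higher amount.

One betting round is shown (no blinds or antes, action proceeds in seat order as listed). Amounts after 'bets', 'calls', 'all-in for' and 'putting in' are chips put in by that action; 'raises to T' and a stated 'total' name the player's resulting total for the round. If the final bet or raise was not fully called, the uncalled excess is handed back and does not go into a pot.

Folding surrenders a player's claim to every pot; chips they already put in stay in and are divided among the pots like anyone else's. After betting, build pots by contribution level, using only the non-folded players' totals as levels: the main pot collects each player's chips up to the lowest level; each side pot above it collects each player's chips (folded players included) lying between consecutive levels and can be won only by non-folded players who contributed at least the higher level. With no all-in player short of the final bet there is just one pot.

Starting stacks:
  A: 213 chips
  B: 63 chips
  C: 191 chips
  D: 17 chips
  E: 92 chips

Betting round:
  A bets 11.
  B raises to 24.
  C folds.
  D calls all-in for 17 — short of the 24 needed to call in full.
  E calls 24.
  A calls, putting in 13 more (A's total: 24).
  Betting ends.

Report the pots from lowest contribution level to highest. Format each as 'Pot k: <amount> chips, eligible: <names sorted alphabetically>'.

Pot 1: 68 chips, eligible: A, B, D, E
Pot 2: 21 chips, eligible: A, B, E

Derivation:
Contributions: A=24, B=24, D=17, E=24
Folded: C
Pot levels (distinct totals of non-folded players): 17, 24
Layer 1-17: 17 each from A, B, D, E = 17*4 = 68 chips; eligible A, B, D, E
Layer 18-24: 7 each from A, B, E = 7*3 = 21 chips; eligible A, B, E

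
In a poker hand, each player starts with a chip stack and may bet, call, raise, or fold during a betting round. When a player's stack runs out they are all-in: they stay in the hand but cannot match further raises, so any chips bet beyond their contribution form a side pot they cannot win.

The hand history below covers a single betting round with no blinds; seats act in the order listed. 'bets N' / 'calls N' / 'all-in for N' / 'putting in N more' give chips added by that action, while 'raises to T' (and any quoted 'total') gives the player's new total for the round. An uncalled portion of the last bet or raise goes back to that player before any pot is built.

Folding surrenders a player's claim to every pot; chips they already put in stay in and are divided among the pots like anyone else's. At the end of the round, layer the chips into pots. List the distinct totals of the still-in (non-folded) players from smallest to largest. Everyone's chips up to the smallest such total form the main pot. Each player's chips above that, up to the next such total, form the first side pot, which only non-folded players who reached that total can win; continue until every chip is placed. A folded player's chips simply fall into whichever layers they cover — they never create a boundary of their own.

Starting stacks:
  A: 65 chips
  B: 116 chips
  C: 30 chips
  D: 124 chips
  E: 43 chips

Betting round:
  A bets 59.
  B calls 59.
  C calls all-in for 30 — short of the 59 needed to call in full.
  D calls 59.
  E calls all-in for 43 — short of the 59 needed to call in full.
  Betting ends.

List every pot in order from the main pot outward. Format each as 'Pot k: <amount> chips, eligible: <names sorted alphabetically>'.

Contributions: A=59, B=59, C=30, D=59, E=43
Pot levels (distinct totals of non-folded players): 30, 43, 59
Layer 1-30: 30 each from A, B, C, D, E = 30*5 = 150 chips; eligible A, B, C, D, E
Layer 31-43: 13 each from A, B, D, E = 13*4 = 52 chips; eligible A, B, D, E
Layer 44-59: 16 each from A, B, D = 16*3 = 48 chips; eligible A, B, D

Pot 1: 150 chips, eligible: A, B, C, D, E
Pot 2: 52 chips, eligible: A, B, D, E
Pot 3: 48 chips, eligible: A, B, D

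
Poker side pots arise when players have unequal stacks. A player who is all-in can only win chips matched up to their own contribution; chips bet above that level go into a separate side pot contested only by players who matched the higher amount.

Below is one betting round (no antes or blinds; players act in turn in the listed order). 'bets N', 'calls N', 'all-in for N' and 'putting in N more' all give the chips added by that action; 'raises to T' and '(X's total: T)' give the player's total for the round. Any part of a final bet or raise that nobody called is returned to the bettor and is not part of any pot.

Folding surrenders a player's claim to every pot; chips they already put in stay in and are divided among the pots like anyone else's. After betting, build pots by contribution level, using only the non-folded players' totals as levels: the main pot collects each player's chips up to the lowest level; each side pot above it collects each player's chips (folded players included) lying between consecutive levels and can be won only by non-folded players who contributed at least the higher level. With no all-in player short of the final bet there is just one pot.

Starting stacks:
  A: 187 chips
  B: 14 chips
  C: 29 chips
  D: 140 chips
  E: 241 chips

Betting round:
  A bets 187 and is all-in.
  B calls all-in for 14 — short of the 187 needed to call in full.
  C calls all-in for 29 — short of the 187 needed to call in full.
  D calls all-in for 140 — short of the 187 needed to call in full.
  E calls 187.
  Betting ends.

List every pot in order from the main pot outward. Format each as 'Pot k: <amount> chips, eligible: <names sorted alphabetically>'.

Contributions: A=187, B=14, C=29, D=140, E=187
Pot levels (distinct totals of non-folded players): 14, 29, 140, 187
Layer 1-14: 14 each from A, B, C, D, E = 14*5 = 70 chips; eligible A, B, C, D, E
Layer 15-29: 15 each from A, C, D, E = 15*4 = 60 chips; eligible A, C, D, E
Layer 30-140: 111 each from A, D, E = 111*3 = 333 chips; eligible A, D, E
Layer 141-187: 47 each from A, E = 47*2 = 94 chips; eligible A, E

Pot 1: 70 chips, eligible: A, B, C, D, E
Pot 2: 60 chips, eligible: A, C, D, E
Pot 3: 333 chips, eligible: A, D, E
Pot 4: 94 chips, eligible: A, E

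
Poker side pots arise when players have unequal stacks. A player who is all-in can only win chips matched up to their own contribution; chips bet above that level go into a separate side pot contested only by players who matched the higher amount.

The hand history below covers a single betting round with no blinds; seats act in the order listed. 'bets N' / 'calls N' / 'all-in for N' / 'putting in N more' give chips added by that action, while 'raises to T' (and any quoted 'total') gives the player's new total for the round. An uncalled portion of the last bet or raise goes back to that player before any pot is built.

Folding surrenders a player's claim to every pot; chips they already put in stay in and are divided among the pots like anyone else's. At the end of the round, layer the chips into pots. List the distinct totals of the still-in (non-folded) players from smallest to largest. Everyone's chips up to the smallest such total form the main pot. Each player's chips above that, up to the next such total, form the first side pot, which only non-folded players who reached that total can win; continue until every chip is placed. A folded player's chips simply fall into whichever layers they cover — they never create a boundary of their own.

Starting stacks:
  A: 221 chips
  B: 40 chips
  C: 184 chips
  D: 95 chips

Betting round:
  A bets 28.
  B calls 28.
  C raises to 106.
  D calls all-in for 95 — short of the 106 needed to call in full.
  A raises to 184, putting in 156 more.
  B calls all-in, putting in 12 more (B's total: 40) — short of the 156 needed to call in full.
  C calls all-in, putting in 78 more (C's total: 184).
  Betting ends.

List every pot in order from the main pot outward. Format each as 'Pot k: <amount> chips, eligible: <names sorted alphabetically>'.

Pot 1: 160 chips, eligible: A, B, C, D
Pot 2: 165 chips, eligible: A, C, D
Pot 3: 178 chips, eligible: A, C

Derivation:
Contributions: A=184, B=40, C=184, D=95
Pot levels (distinct totals of non-folded players): 40, 95, 184
Layer 1-40: 40 each from A, B, C, D = 40*4 = 160 chips; eligible A, B, C, D
Layer 41-95: 55 each from A, C, D = 55*3 = 165 chips; eligible A, C, D
Layer 96-184: 89 each from A, C = 89*2 = 178 chips; eligible A, C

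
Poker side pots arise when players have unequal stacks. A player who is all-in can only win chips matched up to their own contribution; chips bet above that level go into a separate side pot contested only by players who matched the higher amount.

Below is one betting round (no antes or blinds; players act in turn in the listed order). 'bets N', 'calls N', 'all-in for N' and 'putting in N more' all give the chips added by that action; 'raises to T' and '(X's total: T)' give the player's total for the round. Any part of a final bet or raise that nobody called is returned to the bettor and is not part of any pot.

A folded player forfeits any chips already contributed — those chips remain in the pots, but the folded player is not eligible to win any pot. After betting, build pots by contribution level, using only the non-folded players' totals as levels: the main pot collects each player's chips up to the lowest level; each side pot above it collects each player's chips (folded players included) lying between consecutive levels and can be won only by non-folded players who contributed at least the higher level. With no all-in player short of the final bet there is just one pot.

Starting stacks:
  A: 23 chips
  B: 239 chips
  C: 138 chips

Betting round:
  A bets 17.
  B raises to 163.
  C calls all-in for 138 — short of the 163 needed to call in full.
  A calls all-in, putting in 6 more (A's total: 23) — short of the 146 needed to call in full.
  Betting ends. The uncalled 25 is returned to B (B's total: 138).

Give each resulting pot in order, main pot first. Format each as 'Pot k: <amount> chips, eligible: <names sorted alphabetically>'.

Pot 1: 69 chips, eligible: A, B, C
Pot 2: 230 chips, eligible: B, C

Derivation:
Contributions (after 25 returned to B): A=23, B=138, C=138
Pot levels (distinct totals of non-folded players): 23, 138
Layer 1-23: 23 each from A, B, C = 23*3 = 69 chips; eligible A, B, C
Layer 24-138: 115 each from B, C = 115*2 = 230 chips; eligible B, C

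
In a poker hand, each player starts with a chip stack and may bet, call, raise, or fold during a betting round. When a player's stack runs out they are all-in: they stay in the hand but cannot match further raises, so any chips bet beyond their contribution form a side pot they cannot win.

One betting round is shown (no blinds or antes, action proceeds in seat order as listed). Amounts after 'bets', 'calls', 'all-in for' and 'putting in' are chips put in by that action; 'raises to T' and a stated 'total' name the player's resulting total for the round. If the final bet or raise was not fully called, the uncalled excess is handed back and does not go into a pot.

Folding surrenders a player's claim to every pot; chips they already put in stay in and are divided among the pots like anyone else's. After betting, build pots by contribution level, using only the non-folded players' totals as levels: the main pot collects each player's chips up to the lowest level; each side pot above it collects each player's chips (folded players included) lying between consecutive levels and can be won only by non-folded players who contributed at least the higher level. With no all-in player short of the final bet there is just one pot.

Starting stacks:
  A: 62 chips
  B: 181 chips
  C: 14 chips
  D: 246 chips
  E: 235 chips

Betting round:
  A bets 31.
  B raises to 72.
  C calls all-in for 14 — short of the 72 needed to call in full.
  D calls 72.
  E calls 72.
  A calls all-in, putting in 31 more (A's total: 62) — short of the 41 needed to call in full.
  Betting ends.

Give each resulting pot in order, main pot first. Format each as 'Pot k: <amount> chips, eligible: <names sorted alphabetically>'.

Pot 1: 70 chips, eligible: A, B, C, D, E
Pot 2: 192 chips, eligible: A, B, D, E
Pot 3: 30 chips, eligible: B, D, E

Derivation:
Contributions: A=62, B=72, C=14, D=72, E=72
Pot levels (distinct totals of non-folded players): 14, 62, 72
Layer 1-14: 14 each from A, B, C, D, E = 14*5 = 70 chips; eligible A, B, C, D, E
Layer 15-62: 48 each from A, B, D, E = 48*4 = 192 chips; eligible A, B, D, E
Layer 63-72: 10 each from B, D, E = 10*3 = 30 chips; eligible B, D, E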